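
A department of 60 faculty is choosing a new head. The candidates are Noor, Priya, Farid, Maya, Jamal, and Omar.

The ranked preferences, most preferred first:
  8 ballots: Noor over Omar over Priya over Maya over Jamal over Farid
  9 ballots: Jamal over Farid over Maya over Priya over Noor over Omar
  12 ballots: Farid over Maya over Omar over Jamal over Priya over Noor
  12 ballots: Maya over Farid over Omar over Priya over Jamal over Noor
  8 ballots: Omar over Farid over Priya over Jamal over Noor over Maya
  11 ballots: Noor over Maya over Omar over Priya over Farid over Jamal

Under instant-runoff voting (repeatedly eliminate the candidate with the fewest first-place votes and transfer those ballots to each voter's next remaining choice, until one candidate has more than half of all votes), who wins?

Round 1: Noor 19, Priya 0, Farid 12, Maya 12, Jamal 9, Omar 8. Priya eliminated.
Round 2: Noor 19, Farid 12, Maya 12, Jamal 9, Omar 8. Omar eliminated.
Round 3: Noor 19, Farid 20, Maya 12, Jamal 9. Jamal eliminated.
Round 4: Noor 19, Farid 29, Maya 12. Maya eliminated.
Round 5: Noor 19, Farid 41. Farid has a majority (≥31).

Farid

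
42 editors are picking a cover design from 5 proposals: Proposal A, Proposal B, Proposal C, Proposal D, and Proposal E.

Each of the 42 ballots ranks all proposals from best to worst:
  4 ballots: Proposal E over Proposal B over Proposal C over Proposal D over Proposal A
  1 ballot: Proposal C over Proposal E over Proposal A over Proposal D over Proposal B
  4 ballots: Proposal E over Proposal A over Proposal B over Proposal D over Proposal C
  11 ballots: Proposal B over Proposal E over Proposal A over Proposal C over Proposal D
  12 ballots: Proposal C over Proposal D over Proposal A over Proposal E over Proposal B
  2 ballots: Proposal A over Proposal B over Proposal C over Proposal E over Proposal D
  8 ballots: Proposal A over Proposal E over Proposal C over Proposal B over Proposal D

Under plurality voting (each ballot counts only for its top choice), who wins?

First-place votes: Proposal A 10, Proposal B 11, Proposal C 13, Proposal D 0, Proposal E 8.

Proposal C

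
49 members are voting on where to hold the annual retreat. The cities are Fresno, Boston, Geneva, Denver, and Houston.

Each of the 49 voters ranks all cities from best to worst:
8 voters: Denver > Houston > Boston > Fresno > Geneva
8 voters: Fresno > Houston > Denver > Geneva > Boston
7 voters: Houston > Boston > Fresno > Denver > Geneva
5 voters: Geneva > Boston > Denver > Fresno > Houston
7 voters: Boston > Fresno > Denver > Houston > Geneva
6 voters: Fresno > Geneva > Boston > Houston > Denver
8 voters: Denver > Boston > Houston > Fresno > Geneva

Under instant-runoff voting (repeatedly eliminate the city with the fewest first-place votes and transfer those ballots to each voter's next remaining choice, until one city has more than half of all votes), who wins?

Boston

Round 1: Fresno 14, Boston 7, Geneva 5, Denver 16, Houston 7. Geneva eliminated.
Round 2: Fresno 14, Boston 12, Denver 16, Houston 7. Houston eliminated.
Round 3: Fresno 14, Boston 19, Denver 16. Fresno eliminated.
Round 4: Boston 25, Denver 24. Boston has a majority (≥25).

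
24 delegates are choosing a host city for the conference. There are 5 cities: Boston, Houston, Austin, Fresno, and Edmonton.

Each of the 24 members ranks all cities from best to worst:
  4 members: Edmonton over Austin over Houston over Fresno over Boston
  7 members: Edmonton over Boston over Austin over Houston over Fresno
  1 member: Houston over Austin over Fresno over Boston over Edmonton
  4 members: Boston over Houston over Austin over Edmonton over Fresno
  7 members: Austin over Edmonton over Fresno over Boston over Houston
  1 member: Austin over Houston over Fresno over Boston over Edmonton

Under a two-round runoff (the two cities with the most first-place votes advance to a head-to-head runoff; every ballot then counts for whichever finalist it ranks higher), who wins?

Austin

Round 1 first-place votes: Boston 4, Houston 1, Austin 8, Fresno 0, Edmonton 11. Edmonton and Austin advance.
Runoff: Edmonton is ranked above Austin on 11 ballots, Austin above Edmonton on 13.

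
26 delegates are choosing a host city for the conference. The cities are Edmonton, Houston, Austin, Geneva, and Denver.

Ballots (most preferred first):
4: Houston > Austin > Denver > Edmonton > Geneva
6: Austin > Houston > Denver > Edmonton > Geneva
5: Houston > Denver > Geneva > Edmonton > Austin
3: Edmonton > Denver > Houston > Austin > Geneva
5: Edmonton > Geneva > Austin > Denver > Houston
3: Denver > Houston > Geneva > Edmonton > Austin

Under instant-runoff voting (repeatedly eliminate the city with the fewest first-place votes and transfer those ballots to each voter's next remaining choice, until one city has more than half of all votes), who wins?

Houston

Round 1: Edmonton 8, Houston 9, Austin 6, Geneva 0, Denver 3. Geneva eliminated.
Round 2: Edmonton 8, Houston 9, Austin 6, Denver 3. Denver eliminated.
Round 3: Edmonton 8, Houston 12, Austin 6. Austin eliminated.
Round 4: Edmonton 8, Houston 18. Houston has a majority (≥14).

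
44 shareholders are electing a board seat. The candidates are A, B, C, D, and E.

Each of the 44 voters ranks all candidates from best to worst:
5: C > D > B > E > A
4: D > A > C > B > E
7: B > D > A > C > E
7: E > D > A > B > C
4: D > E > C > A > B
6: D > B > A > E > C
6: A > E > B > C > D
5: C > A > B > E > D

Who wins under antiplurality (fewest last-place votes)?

B

Last-place votes: A 5, B 4, C 13, D 11, E 11.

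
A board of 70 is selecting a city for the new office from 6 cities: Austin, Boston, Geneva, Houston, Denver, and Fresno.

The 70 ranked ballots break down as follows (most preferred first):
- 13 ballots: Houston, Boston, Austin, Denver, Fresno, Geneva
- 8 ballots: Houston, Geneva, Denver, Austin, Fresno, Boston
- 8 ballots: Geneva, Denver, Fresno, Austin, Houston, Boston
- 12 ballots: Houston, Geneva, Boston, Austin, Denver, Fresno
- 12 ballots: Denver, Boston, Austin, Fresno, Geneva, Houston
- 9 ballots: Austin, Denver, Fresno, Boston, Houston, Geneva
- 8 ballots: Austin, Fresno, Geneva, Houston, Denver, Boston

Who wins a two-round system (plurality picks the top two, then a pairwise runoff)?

Round 1 first-place votes: Austin 17, Boston 0, Geneva 8, Houston 33, Denver 12, Fresno 0. Houston and Austin advance.
Runoff: Houston is ranked above Austin on 33 ballots, Austin above Houston on 37.

Austin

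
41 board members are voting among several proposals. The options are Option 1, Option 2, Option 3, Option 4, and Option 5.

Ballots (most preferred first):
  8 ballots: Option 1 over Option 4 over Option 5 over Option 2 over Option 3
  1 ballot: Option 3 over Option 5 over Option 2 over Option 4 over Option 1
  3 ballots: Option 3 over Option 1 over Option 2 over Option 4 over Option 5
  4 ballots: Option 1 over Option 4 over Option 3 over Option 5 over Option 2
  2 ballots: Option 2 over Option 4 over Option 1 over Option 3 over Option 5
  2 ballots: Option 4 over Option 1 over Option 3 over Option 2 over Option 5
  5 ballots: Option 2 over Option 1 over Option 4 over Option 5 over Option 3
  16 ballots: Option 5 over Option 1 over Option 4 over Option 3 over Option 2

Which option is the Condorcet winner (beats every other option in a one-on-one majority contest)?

Option 1

Option 1 vs Option 2: 33–8
Option 1 vs Option 3: 37–4
Option 1 vs Option 4: 36–5
Option 1 vs Option 5: 24–17
Option 1 beats every other option.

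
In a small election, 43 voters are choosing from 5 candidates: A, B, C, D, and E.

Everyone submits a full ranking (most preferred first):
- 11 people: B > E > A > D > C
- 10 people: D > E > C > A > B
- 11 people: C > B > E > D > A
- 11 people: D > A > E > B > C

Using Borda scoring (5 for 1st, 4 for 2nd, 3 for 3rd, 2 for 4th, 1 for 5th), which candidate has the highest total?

E

A: 11×3 + 10×2 + 11×1 + 11×4 = 108
B: 11×5 + 10×1 + 11×4 + 11×2 = 131
C: 11×1 + 10×3 + 11×5 + 11×1 = 107
D: 11×2 + 10×5 + 11×2 + 11×5 = 149
E: 11×4 + 10×4 + 11×3 + 11×3 = 150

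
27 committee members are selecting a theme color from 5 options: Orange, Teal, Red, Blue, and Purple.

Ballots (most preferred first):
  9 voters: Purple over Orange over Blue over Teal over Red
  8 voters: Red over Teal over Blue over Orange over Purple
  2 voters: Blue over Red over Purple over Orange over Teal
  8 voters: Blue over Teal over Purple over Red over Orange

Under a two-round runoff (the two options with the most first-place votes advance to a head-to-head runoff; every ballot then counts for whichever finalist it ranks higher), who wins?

Blue

Round 1 first-place votes: Orange 0, Teal 0, Red 8, Blue 10, Purple 9. Blue and Purple advance.
Runoff: Blue is ranked above Purple on 18 ballots, Purple above Blue on 9.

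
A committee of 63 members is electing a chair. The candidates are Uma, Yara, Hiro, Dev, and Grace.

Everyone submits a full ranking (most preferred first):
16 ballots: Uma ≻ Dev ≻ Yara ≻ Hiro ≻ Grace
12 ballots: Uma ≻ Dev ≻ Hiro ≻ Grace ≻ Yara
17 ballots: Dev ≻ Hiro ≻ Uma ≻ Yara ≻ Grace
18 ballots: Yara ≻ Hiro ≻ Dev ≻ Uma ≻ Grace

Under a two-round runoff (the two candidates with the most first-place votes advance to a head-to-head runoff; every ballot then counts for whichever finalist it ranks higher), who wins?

Round 1 first-place votes: Uma 28, Yara 18, Hiro 0, Dev 17, Grace 0. Uma and Yara advance.
Runoff: Uma is ranked above Yara on 45 ballots, Yara above Uma on 18.

Uma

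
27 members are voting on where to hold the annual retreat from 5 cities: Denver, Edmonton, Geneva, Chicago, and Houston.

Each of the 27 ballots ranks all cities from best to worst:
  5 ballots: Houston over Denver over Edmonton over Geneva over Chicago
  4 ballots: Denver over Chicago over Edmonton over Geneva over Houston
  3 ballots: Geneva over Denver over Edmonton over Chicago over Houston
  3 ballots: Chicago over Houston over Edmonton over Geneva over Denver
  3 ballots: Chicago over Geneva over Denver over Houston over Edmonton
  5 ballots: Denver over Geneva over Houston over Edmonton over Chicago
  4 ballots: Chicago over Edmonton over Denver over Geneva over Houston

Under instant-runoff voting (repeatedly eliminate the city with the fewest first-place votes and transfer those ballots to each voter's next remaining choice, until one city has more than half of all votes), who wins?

Denver

Round 1: Denver 9, Edmonton 0, Geneva 3, Chicago 10, Houston 5. Edmonton eliminated.
Round 2: Denver 9, Geneva 3, Chicago 10, Houston 5. Geneva eliminated.
Round 3: Denver 12, Chicago 10, Houston 5. Houston eliminated.
Round 4: Denver 17, Chicago 10. Denver has a majority (≥14).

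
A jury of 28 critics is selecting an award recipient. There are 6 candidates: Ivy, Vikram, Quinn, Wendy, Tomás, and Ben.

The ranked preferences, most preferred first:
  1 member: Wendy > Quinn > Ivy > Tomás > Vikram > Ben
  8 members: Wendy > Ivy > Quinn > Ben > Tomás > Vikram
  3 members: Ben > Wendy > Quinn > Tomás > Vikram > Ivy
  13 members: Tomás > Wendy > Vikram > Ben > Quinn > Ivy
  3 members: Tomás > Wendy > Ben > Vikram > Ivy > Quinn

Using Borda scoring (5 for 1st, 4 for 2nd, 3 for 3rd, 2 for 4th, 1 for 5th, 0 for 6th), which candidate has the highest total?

Wendy

Ivy: 1×3 + 8×4 + 3×0 + 13×0 + 3×1 = 38
Vikram: 1×1 + 8×0 + 3×1 + 13×3 + 3×2 = 49
Quinn: 1×4 + 8×3 + 3×3 + 13×1 + 3×0 = 50
Wendy: 1×5 + 8×5 + 3×4 + 13×4 + 3×4 = 121
Tomás: 1×2 + 8×1 + 3×2 + 13×5 + 3×5 = 96
Ben: 1×0 + 8×2 + 3×5 + 13×2 + 3×3 = 66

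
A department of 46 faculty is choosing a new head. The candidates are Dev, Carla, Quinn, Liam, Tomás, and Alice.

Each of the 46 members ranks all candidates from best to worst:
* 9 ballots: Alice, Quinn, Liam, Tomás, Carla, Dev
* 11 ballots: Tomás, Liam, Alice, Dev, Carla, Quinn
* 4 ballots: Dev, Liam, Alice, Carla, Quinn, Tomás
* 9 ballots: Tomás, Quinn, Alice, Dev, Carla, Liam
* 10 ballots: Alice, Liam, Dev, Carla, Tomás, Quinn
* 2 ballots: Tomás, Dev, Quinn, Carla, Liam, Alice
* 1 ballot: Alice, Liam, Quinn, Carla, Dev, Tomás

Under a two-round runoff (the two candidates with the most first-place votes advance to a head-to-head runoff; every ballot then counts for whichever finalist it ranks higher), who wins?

Alice

Round 1 first-place votes: Dev 4, Carla 0, Quinn 0, Liam 0, Tomás 22, Alice 20. Tomás and Alice advance.
Runoff: Tomás is ranked above Alice on 22 ballots, Alice above Tomás on 24.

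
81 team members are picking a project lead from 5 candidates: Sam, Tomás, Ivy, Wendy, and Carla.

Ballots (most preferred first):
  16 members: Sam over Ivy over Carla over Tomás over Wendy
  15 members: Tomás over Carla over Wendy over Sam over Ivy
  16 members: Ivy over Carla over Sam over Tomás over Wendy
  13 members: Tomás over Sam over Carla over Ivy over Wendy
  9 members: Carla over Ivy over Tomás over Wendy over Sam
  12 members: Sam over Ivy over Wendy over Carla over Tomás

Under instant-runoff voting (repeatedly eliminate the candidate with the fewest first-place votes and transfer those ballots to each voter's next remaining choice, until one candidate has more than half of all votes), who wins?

Sam

Round 1: Sam 28, Tomás 28, Ivy 16, Wendy 0, Carla 9. Wendy eliminated.
Round 2: Sam 28, Tomás 28, Ivy 16, Carla 9. Carla eliminated.
Round 3: Sam 28, Tomás 28, Ivy 25. Ivy eliminated.
Round 4: Sam 44, Tomás 37. Sam has a majority (≥41).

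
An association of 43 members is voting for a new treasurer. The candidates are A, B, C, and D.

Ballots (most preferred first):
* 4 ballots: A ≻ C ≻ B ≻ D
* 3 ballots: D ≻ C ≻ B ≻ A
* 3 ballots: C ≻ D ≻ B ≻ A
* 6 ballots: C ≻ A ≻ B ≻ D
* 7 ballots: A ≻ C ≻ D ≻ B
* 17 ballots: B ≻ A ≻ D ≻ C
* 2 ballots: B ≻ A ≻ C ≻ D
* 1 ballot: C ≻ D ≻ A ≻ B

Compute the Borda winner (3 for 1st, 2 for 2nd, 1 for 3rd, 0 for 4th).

A

A: 4×3 + 3×0 + 3×0 + 6×2 + 7×3 + 17×2 + 2×2 + 1×1 = 84
B: 4×1 + 3×1 + 3×1 + 6×1 + 7×0 + 17×3 + 2×3 + 1×0 = 73
C: 4×2 + 3×2 + 3×3 + 6×3 + 7×2 + 17×0 + 2×1 + 1×3 = 60
D: 4×0 + 3×3 + 3×2 + 6×0 + 7×1 + 17×1 + 2×0 + 1×2 = 41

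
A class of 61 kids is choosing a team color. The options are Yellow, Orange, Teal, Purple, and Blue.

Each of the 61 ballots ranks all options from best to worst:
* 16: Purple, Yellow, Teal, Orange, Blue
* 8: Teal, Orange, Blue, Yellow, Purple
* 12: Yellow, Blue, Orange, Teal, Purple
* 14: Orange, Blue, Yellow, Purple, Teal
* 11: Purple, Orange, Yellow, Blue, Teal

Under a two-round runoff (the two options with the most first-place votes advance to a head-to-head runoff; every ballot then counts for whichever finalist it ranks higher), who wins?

Orange

Round 1 first-place votes: Yellow 12, Orange 14, Teal 8, Purple 27, Blue 0. Purple and Orange advance.
Runoff: Purple is ranked above Orange on 27 ballots, Orange above Purple on 34.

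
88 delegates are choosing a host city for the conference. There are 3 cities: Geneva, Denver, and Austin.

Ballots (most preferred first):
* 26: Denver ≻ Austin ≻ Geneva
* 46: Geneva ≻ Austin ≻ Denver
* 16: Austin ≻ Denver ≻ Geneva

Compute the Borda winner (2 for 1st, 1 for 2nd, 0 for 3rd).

Geneva: 26×0 + 46×2 + 16×0 = 92
Denver: 26×2 + 46×0 + 16×1 = 68
Austin: 26×1 + 46×1 + 16×2 = 104

Austin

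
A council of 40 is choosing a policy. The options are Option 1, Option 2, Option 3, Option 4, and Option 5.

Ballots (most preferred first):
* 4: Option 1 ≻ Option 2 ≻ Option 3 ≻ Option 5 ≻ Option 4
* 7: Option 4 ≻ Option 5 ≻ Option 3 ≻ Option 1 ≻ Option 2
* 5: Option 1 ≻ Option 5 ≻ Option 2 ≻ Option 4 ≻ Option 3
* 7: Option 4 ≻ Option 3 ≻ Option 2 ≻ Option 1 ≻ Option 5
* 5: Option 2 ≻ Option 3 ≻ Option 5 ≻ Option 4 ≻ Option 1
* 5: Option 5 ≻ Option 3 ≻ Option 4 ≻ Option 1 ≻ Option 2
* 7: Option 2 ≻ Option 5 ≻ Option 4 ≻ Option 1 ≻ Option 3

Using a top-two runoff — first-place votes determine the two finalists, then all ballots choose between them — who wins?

Round 1 first-place votes: Option 1 9, Option 2 12, Option 3 0, Option 4 14, Option 5 5. Option 4 and Option 2 advance.
Runoff: Option 4 is ranked above Option 2 on 19 ballots, Option 2 above Option 4 on 21.

Option 2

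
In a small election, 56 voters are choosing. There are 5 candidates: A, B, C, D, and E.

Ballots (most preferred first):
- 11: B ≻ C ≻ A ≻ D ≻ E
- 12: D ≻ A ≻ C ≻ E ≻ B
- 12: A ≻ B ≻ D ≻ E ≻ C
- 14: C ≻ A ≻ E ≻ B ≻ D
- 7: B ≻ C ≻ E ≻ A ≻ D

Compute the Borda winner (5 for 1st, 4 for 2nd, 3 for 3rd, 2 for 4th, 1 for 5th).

A: 11×3 + 12×4 + 12×5 + 14×4 + 7×2 = 211
B: 11×5 + 12×1 + 12×4 + 14×2 + 7×5 = 178
C: 11×4 + 12×3 + 12×1 + 14×5 + 7×4 = 190
D: 11×2 + 12×5 + 12×3 + 14×1 + 7×1 = 139
E: 11×1 + 12×2 + 12×2 + 14×3 + 7×3 = 122

A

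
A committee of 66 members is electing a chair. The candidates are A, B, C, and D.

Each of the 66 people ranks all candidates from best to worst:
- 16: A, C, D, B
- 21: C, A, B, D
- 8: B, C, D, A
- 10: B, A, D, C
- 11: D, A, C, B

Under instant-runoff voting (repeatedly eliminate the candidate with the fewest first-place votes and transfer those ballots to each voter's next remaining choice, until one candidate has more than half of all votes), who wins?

A

Round 1: A 16, B 18, C 21, D 11. D eliminated.
Round 2: A 27, B 18, C 21. B eliminated.
Round 3: A 37, C 29. A has a majority (≥34).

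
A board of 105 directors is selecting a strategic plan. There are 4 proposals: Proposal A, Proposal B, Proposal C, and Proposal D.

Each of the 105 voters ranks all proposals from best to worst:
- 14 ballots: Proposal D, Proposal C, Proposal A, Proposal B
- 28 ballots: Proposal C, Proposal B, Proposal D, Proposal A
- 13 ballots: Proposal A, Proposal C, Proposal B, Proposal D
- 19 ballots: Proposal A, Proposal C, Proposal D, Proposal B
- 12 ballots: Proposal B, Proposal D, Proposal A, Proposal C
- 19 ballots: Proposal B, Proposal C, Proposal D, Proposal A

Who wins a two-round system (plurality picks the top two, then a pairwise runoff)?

Proposal B

Round 1 first-place votes: Proposal A 32, Proposal B 31, Proposal C 28, Proposal D 14. Proposal A and Proposal B advance.
Runoff: Proposal A is ranked above Proposal B on 46 ballots, Proposal B above Proposal A on 59.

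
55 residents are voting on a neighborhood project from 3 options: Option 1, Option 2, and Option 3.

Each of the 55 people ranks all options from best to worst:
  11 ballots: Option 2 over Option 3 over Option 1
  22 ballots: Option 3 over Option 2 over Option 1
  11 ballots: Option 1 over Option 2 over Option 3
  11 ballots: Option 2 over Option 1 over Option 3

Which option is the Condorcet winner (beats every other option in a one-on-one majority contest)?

Option 2 vs Option 1: 44–11
Option 2 vs Option 3: 33–22
Option 2 beats every other option.

Option 2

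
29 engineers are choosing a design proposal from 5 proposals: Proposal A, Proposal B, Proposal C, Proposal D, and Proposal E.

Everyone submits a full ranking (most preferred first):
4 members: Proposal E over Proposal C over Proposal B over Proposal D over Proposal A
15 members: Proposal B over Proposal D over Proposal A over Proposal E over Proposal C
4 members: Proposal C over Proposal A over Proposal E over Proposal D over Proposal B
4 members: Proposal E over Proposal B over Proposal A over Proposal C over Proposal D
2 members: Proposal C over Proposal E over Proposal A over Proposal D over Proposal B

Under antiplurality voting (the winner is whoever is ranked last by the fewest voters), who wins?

Last-place votes: Proposal A 4, Proposal B 6, Proposal C 15, Proposal D 4, Proposal E 0.

Proposal E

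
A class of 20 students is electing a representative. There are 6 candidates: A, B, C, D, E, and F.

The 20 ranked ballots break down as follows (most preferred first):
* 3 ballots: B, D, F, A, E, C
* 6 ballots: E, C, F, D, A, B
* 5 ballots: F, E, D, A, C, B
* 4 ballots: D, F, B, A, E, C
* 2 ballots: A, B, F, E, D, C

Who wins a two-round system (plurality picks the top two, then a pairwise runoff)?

F

Round 1 first-place votes: A 2, B 3, C 0, D 4, E 6, F 5. E and F advance.
Runoff: E is ranked above F on 6 ballots, F above E on 14.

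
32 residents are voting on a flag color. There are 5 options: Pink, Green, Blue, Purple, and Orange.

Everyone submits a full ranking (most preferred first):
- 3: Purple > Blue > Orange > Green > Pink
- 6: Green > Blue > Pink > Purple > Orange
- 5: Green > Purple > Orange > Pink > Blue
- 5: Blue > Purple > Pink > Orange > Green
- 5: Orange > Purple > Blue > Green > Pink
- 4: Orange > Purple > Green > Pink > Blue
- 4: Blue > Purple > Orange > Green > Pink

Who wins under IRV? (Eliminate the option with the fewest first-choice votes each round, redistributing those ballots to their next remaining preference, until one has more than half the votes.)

Round 1: Pink 0, Green 11, Blue 9, Purple 3, Orange 9. Pink eliminated.
Round 2: Green 11, Blue 9, Purple 3, Orange 9. Purple eliminated.
Round 3: Green 11, Blue 12, Orange 9. Orange eliminated.
Round 4: Green 15, Blue 17. Blue has a majority (≥17).

Blue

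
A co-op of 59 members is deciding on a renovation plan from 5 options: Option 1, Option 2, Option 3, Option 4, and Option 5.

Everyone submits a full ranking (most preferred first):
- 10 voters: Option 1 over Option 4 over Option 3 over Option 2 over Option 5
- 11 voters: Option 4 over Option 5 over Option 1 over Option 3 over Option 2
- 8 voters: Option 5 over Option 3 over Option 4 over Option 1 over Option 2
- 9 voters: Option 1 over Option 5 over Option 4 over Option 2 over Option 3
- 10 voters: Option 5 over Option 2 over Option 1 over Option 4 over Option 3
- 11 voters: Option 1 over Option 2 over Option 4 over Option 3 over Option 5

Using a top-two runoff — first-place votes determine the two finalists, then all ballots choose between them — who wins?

Round 1 first-place votes: Option 1 30, Option 2 0, Option 3 0, Option 4 11, Option 5 18. Option 1 and Option 5 advance.
Runoff: Option 1 is ranked above Option 5 on 30 ballots, Option 5 above Option 1 on 29.

Option 1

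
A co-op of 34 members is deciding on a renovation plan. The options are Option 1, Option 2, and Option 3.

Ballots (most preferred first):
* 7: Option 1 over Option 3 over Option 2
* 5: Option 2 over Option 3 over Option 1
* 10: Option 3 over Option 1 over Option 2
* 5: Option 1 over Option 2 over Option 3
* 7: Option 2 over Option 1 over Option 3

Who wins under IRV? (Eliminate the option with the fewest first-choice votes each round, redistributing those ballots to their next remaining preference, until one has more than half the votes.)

Round 1: Option 1 12, Option 2 12, Option 3 10. Option 3 eliminated.
Round 2: Option 1 22, Option 2 12. Option 1 has a majority (≥18).

Option 1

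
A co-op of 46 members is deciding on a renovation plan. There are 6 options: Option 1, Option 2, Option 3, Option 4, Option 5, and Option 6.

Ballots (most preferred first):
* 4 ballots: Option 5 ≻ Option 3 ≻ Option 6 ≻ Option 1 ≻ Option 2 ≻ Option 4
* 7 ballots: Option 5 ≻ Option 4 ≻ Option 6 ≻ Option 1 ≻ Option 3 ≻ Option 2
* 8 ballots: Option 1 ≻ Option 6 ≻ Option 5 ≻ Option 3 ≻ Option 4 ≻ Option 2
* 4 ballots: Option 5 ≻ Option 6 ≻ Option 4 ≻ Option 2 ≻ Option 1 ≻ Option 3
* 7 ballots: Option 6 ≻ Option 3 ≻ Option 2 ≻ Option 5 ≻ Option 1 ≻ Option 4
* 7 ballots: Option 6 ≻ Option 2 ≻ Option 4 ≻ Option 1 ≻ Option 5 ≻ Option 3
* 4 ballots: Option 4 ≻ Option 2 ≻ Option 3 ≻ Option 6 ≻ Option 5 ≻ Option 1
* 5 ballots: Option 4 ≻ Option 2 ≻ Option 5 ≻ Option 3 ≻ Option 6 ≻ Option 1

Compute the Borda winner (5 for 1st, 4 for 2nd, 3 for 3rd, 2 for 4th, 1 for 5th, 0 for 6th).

Option 6

Option 1: 4×2 + 7×2 + 8×5 + 4×1 + 7×1 + 7×2 + 4×0 + 5×0 = 87
Option 2: 4×1 + 7×0 + 8×0 + 4×2 + 7×3 + 7×4 + 4×4 + 5×4 = 97
Option 3: 4×4 + 7×1 + 8×2 + 4×0 + 7×4 + 7×0 + 4×3 + 5×2 = 89
Option 4: 4×0 + 7×4 + 8×1 + 4×3 + 7×0 + 7×3 + 4×5 + 5×5 = 114
Option 5: 4×5 + 7×5 + 8×3 + 4×5 + 7×2 + 7×1 + 4×1 + 5×3 = 139
Option 6: 4×3 + 7×3 + 8×4 + 4×4 + 7×5 + 7×5 + 4×2 + 5×1 = 164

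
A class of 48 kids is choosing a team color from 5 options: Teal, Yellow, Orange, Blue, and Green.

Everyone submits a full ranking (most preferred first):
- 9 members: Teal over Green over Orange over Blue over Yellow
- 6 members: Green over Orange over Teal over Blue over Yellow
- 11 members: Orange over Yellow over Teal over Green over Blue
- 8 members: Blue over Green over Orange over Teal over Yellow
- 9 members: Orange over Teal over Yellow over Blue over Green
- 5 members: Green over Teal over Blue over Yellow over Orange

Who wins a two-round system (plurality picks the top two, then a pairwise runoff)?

Green

Round 1 first-place votes: Teal 9, Yellow 0, Orange 20, Blue 8, Green 11. Orange and Green advance.
Runoff: Orange is ranked above Green on 20 ballots, Green above Orange on 28.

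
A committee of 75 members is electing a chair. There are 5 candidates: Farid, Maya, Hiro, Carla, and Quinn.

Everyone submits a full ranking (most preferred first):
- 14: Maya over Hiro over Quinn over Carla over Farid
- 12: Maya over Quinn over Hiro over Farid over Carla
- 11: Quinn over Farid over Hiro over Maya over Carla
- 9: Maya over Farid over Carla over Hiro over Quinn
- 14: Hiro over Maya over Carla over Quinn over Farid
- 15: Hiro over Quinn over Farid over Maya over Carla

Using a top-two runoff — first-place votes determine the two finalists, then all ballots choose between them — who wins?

Hiro

Round 1 first-place votes: Farid 0, Maya 35, Hiro 29, Carla 0, Quinn 11. Maya and Hiro advance.
Runoff: Maya is ranked above Hiro on 35 ballots, Hiro above Maya on 40.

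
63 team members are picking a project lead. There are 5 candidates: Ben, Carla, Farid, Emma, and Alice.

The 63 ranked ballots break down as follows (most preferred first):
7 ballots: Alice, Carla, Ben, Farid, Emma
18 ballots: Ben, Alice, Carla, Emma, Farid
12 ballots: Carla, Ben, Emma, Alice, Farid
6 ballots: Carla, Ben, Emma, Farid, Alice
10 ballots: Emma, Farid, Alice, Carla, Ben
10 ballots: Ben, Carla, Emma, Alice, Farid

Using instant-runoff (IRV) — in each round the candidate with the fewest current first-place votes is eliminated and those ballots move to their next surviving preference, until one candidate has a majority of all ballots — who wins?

Carla

Round 1: Ben 28, Carla 18, Farid 0, Emma 10, Alice 7. Farid eliminated.
Round 2: Ben 28, Carla 18, Emma 10, Alice 7. Alice eliminated.
Round 3: Ben 28, Carla 25, Emma 10. Emma eliminated.
Round 4: Ben 28, Carla 35. Carla has a majority (≥32).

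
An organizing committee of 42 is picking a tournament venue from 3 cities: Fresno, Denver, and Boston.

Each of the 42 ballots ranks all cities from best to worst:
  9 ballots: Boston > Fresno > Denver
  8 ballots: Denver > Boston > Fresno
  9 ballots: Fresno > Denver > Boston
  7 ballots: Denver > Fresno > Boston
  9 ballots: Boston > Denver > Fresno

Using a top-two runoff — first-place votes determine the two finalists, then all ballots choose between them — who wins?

Denver

Round 1 first-place votes: Fresno 9, Denver 15, Boston 18. Boston and Denver advance.
Runoff: Boston is ranked above Denver on 18 ballots, Denver above Boston on 24.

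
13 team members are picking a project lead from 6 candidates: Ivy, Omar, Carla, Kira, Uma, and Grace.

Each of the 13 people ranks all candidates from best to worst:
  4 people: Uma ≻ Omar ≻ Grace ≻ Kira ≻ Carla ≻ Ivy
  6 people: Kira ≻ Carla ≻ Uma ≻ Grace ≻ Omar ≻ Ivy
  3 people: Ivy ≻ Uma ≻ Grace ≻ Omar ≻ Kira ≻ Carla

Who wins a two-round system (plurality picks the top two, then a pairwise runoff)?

Uma

Round 1 first-place votes: Ivy 3, Omar 0, Carla 0, Kira 6, Uma 4, Grace 0. Kira and Uma advance.
Runoff: Kira is ranked above Uma on 6 ballots, Uma above Kira on 7.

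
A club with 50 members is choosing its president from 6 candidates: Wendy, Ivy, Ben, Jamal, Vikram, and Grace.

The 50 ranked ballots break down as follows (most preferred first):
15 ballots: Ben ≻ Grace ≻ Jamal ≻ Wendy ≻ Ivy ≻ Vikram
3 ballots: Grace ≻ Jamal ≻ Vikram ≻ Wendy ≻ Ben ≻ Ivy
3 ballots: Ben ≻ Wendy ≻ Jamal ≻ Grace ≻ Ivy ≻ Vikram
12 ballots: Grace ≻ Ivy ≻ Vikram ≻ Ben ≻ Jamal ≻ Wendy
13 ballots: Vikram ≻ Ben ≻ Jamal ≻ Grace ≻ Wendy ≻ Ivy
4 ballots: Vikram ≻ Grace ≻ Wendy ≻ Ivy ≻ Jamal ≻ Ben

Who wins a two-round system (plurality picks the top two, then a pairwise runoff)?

Round 1 first-place votes: Wendy 0, Ivy 0, Ben 18, Jamal 0, Vikram 17, Grace 15. Ben and Vikram advance.
Runoff: Ben is ranked above Vikram on 18 ballots, Vikram above Ben on 32.

Vikram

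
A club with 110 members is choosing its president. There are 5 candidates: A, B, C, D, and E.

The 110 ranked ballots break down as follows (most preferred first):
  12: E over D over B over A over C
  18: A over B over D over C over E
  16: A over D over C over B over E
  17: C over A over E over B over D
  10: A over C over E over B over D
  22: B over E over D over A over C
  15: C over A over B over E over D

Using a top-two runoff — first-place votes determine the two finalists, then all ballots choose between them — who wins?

Round 1 first-place votes: A 44, B 22, C 32, D 0, E 12. A and C advance.
Runoff: A is ranked above C on 78 ballots, C above A on 32.

A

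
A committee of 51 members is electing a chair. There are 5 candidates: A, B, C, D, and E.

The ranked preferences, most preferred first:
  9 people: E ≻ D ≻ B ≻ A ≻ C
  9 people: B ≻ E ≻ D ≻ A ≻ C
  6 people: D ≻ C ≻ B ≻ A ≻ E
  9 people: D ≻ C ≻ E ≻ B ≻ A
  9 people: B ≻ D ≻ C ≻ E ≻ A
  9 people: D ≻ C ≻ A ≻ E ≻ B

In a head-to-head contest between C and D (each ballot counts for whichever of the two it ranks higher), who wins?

D

C is ranked above D on 0 ballots; D above C on 51.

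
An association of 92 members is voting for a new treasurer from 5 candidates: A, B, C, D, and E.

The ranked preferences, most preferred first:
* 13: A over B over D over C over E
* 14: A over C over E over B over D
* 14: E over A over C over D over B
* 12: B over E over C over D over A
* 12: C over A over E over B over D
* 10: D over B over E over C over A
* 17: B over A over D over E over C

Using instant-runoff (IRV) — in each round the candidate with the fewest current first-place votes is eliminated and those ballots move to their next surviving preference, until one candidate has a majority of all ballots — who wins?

A

Round 1: A 27, B 29, C 12, D 10, E 14. D eliminated.
Round 2: A 27, B 39, C 12, E 14. C eliminated.
Round 3: A 39, B 39, E 14. E eliminated.
Round 4: A 53, B 39. A has a majority (≥47).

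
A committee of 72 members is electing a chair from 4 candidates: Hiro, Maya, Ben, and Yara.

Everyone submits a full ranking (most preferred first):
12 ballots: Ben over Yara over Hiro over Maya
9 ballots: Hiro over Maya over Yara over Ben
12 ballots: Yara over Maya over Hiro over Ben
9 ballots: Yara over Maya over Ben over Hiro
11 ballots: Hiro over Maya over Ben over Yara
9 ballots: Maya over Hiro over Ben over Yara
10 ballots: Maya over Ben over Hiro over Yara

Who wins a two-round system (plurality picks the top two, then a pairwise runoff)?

Hiro

Round 1 first-place votes: Hiro 20, Maya 19, Ben 12, Yara 21. Yara and Hiro advance.
Runoff: Yara is ranked above Hiro on 33 ballots, Hiro above Yara on 39.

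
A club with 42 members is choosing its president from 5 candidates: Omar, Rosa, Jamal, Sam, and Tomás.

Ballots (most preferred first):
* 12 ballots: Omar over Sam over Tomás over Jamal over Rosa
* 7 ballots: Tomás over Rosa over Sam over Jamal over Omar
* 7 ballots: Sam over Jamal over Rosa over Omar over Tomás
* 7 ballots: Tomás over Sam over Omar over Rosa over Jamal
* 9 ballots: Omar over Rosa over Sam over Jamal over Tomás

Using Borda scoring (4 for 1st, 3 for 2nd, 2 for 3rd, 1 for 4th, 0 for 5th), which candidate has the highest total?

Omar: 12×4 + 7×0 + 7×1 + 7×2 + 9×4 = 105
Rosa: 12×0 + 7×3 + 7×2 + 7×1 + 9×3 = 69
Jamal: 12×1 + 7×1 + 7×3 + 7×0 + 9×1 = 49
Sam: 12×3 + 7×2 + 7×4 + 7×3 + 9×2 = 117
Tomás: 12×2 + 7×4 + 7×0 + 7×4 + 9×0 = 80

Sam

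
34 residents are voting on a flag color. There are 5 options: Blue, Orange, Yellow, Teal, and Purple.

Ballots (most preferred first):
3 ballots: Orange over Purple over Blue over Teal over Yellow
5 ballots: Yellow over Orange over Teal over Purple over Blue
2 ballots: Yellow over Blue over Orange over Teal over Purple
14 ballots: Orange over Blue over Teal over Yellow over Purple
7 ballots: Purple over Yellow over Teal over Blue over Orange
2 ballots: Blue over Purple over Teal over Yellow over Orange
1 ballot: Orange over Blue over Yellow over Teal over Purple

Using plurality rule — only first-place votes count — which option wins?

First-place votes: Blue 2, Orange 18, Yellow 7, Teal 0, Purple 7.

Orange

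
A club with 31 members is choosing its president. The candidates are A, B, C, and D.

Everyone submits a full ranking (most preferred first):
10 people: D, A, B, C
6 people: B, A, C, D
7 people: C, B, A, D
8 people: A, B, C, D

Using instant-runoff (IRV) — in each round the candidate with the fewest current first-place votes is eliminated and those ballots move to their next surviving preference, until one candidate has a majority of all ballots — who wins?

Round 1: A 8, B 6, C 7, D 10. B eliminated.
Round 2: A 14, C 7, D 10. C eliminated.
Round 3: A 21, D 10. A has a majority (≥16).

A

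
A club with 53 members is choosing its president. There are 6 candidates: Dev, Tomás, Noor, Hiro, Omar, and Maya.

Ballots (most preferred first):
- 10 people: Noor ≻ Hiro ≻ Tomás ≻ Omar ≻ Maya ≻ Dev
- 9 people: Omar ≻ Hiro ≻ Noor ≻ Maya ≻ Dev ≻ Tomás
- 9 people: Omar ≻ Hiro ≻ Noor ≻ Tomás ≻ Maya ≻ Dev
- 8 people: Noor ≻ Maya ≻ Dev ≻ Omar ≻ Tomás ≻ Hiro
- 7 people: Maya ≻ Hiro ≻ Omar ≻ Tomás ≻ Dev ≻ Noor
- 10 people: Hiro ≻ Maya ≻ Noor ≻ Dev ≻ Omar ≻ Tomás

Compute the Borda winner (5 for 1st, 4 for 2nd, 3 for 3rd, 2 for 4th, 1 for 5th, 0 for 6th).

Dev: 10×0 + 9×1 + 9×0 + 8×3 + 7×1 + 10×2 = 60
Tomás: 10×3 + 9×0 + 9×2 + 8×1 + 7×2 + 10×0 = 70
Noor: 10×5 + 9×3 + 9×3 + 8×5 + 7×0 + 10×3 = 174
Hiro: 10×4 + 9×4 + 9×4 + 8×0 + 7×4 + 10×5 = 190
Omar: 10×2 + 9×5 + 9×5 + 8×2 + 7×3 + 10×1 = 157
Maya: 10×1 + 9×2 + 9×1 + 8×4 + 7×5 + 10×4 = 144

Hiro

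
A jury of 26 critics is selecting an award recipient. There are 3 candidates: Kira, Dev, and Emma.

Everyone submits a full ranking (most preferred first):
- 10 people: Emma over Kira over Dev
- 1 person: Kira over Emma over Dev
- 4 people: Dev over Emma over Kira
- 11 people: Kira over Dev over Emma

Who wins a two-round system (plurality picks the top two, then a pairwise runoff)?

Emma

Round 1 first-place votes: Kira 12, Dev 4, Emma 10. Kira and Emma advance.
Runoff: Kira is ranked above Emma on 12 ballots, Emma above Kira on 14.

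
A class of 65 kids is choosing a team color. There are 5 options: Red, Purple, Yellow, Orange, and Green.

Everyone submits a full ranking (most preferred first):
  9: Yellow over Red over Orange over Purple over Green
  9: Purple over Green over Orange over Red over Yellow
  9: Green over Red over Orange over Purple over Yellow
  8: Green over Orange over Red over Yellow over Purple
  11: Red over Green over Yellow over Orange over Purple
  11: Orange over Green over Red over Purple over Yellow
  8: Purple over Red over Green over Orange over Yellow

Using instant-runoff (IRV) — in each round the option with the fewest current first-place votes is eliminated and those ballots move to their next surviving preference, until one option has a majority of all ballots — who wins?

Green

Round 1: Red 11, Purple 17, Yellow 9, Orange 11, Green 17. Yellow eliminated.
Round 2: Red 20, Purple 17, Orange 11, Green 17. Orange eliminated.
Round 3: Red 20, Purple 17, Green 28. Purple eliminated.
Round 4: Red 28, Green 37. Green has a majority (≥33).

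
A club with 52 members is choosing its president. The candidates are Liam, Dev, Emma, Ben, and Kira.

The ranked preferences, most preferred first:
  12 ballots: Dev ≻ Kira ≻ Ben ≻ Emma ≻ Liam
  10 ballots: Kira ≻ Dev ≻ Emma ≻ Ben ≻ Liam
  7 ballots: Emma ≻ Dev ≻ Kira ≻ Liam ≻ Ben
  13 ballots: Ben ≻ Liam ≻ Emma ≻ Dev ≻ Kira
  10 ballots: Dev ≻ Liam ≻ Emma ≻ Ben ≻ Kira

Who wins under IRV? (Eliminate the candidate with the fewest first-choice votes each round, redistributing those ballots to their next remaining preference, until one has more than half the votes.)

Dev

Round 1: Liam 0, Dev 22, Emma 7, Ben 13, Kira 10. Liam eliminated.
Round 2: Dev 22, Emma 7, Ben 13, Kira 10. Emma eliminated.
Round 3: Dev 29, Ben 13, Kira 10. Dev has a majority (≥27).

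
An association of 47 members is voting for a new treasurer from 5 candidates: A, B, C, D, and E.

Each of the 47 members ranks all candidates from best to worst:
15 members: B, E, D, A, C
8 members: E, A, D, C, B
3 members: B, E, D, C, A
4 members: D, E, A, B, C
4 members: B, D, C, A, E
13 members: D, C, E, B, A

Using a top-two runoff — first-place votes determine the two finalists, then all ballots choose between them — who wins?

Round 1 first-place votes: A 0, B 22, C 0, D 17, E 8. B and D advance.
Runoff: B is ranked above D on 22 ballots, D above B on 25.

D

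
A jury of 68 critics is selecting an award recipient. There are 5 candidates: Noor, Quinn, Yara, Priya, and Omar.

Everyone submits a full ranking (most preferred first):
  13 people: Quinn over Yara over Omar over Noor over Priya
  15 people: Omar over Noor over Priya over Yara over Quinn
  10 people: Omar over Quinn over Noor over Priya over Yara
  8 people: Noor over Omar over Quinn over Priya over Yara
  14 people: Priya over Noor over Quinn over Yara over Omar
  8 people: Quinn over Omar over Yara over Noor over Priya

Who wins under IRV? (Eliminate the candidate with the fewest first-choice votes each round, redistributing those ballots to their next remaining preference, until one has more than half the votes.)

Quinn

Round 1: Noor 8, Quinn 21, Yara 0, Priya 14, Omar 25. Yara eliminated.
Round 2: Noor 8, Quinn 21, Priya 14, Omar 25. Noor eliminated.
Round 3: Quinn 21, Priya 14, Omar 33. Priya eliminated.
Round 4: Quinn 35, Omar 33. Quinn has a majority (≥35).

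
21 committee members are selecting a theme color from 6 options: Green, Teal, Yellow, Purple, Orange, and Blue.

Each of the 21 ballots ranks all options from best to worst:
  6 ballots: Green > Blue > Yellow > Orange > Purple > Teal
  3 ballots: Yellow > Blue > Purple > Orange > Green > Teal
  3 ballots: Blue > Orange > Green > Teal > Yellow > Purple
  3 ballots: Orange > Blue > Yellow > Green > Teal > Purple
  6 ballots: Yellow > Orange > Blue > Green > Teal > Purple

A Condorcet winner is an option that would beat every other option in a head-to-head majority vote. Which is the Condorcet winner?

Blue vs Green: 15–6
Blue vs Teal: 21–0
Blue vs Yellow: 12–9
Blue vs Purple: 21–0
Blue vs Orange: 12–9
Blue beats every other option.

Blue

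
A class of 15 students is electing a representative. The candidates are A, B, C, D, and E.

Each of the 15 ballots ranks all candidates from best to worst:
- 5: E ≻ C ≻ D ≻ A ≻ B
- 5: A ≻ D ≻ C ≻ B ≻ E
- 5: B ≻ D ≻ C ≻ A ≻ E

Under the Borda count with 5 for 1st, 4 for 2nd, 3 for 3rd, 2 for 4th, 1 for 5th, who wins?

A: 5×2 + 5×5 + 5×2 = 45
B: 5×1 + 5×2 + 5×5 = 40
C: 5×4 + 5×3 + 5×3 = 50
D: 5×3 + 5×4 + 5×4 = 55
E: 5×5 + 5×1 + 5×1 = 35

D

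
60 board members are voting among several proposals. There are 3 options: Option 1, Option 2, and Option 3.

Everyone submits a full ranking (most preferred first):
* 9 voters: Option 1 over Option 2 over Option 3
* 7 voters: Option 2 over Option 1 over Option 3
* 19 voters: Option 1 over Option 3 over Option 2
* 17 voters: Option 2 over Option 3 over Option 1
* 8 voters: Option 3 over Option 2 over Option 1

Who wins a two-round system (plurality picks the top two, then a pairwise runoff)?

Option 2

Round 1 first-place votes: Option 1 28, Option 2 24, Option 3 8. Option 1 and Option 2 advance.
Runoff: Option 1 is ranked above Option 2 on 28 ballots, Option 2 above Option 1 on 32.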